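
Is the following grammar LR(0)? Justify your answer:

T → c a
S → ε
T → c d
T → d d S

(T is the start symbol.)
Augment with T' → T and build the canonical LR(0) collection (I0 = CLOSURE({[T' → . T]}), then GOTO on every symbol after a dot until no new states appear). It has 8 states:
  I0: { [T → . c a], [T → . c d], [T → . d d S], [T' → . T] }  — shift
  I1: { [T' → T .] }  — accept
  I2: { [T → c . a], [T → c . d] }  — shift
  I3: { [T → d . d S] }  — shift
  I4: { [S → .], [T → d d . S] }  — reduce
  I5: { [T → d d S .] }  — reduce
  I6: { [T → c a .] }  — reduce
  I7: { [T → c d .] }  — reduce

Every state is either a pure shift/goto state or contains exactly one complete item and nothing to shift — no conflicts. The grammar is LR(0).

Answer: Yes, the grammar is LR(0)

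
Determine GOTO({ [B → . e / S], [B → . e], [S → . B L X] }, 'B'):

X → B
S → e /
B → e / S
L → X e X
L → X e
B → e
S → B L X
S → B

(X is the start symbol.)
GOTO(I, 'B') = CLOSURE({ [A → αX.β] : [A → α.Xβ] ∈ I, X = 'B' })

Items with dot before 'B', with the dot advanced:
  [S → . B L X] → [S → B . L X]
Closure of the advanced items:
  [S → B . L X] has the dot before L: add [L → . X e X], [L → . X e]
  [L → . X e X] has the dot before X: add [X → . B]
  [X → . B] has the dot before B: add [B → . e / S], [B → . e]

GOTO = { [B → . e / S], [B → . e], [L → . X e X], [L → . X e], [S → B . L X], [X → . B] }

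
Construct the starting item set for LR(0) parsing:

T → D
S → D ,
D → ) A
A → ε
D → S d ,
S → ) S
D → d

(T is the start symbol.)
{ [D → . ) A], [D → . S d ,], [D → . d], [S → . ) S], [S → . D ,], [T → . D], [T' → . T] }

First, augment the grammar with T' → T
I₀ = CLOSURE({ [T' → . T] }):
  [T' → . T] has the dot before T: add [T → . D]
  [T → . D] has the dot before D: add [D → . ) A], [D → . S d ,], [D → . d]
  [D → . S d ,] has the dot before S: add [S → . D ,], [S → . ) S]
No further items can be added.

I₀ = { [D → . ) A], [D → . S d ,], [D → . d], [S → . ) S], [S → . D ,], [T → . D], [T' → . T] }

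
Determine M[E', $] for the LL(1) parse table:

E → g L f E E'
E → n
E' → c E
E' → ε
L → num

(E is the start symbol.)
E' → ε

To find M[E', $], we find productions for E' where $ is in the predict set (PREDICT(N → α) = (FIRST(α) \ {ε}) ∪ (FOLLOW(N) if α ⇒* ε)).

Relevant sets:
  FOLLOW(E') = { $, 'c' }

E' → c E: PREDICT = { 'c' }
E' → ε: PREDICT = { $, 'c' }
  $ is in predict set, so this production goes in M[E', $]

M[E', $] = E' → ε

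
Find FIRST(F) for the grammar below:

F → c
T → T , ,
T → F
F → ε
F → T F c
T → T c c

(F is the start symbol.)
{ ',', 'c', ε }

To compute FIRST(F), examine every production with F on the left-hand side, reading each right-hand side left to right until a non-nullable symbol is reached.

FIRST sets of the other non-terminals involved (by the same procedure, iterated to a fixed point):
  FIRST(T) = { ',', 'c', ε }

From F → c:
  - c is a terminal: add 'c' and stop
From F → ε:
  - ε-production, so ε ∈ FIRST(F)
From F → T F c:
  - T is a non-terminal: add FIRST(T) \ {ε} = { ',', 'c' }
    T is nullable, so continue to the next symbol
  - F is the symbol being defined: contributes nothing new
    F is nullable, so continue to the next symbol
  - c is a terminal: add 'c' and stop

Collecting: FIRST(F) = { ',', 'c', ε }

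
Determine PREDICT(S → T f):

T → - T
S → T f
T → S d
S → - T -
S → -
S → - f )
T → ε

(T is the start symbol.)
PREDICT(S → T f) = (FIRST(RHS) \ {ε}) ∪ (FOLLOW(S) if ε ∈ FIRST(RHS), i.e. RHS ⇒* ε)
FIRST(T) = { '-', 'f', ε }
FIRST(T f) = { '-', 'f' }
ε ∉ FIRST(T f), so FOLLOW(S) is not added.
PREDICT(S → T f) = { '-', 'f' }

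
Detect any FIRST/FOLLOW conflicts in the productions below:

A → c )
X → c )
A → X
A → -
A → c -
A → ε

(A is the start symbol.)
A FIRST/FOLLOW conflict occurs when a non-terminal N has a nullable alternative N → β (β ⇒* ε) and another alternative N → α with FIRST(α) ∩ FOLLOW(N) ≠ ∅: on such a lookahead the parser cannot decide between expanding α and letting N vanish via β.

Nullable non-terminals: A.
FIRST sets used below: FIRST(X) = { 'c' }

A: nullable alternative(s) A → ε; FOLLOW(A) = { $ }
  A → c ): FIRST \ {ε} = { 'c' } — disjoint from FOLLOW(A)
  A → X: FIRST \ {ε} = { 'c' } — disjoint from FOLLOW(A)
  A → -: FIRST \ {ε} = { '-' } — disjoint from FOLLOW(A)
  A → c -: FIRST \ {ε} = { 'c' } — disjoint from FOLLOW(A)
  A → ε: FIRST \ {ε} = { } — this is the only nullable alternative, skip

X has no nullable alternative, so no FIRST/FOLLOW check is needed there.

No FIRST/FOLLOW conflicts found.

Answer: No FIRST/FOLLOW conflicts.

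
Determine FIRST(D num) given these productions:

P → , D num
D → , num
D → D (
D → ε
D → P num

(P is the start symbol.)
FIRST sets of the non-terminals involved (from the grammar, by fixed-point iteration):
  FIRST(D) = { '(', ',', ε }

To compute FIRST(D num), process the symbols left to right:
Symbol D is a non-terminal. Add FIRST(D) \ {ε} = { '(', ',' }
D is nullable (ε ∈ FIRST(D)), continue to the next symbol.
Symbol num is a terminal. Add 'num' and stop.
FIRST(D num) = { '(', ',', 'num' }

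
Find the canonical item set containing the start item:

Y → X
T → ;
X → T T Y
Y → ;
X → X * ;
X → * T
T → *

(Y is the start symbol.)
First, augment the grammar with Y' → Y
I₀ = CLOSURE({ [Y' → . Y] }):
  [Y' → . Y] has the dot before Y: add [Y → . X], [Y → . ;]
  [Y → . X] has the dot before X: add [X → . T T Y], [X → . X * ;], [X → . * T]
  [X → . T T Y] has the dot before T: add [T → . ;], [T → . *]
No further items can be added.

I₀ = { [T → . *], [T → . ;], [X → . * T], [X → . T T Y], [X → . X * ;], [Y → . ;], [Y → . X], [Y' → . Y] }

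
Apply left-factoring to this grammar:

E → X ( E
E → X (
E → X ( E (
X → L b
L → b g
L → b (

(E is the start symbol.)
Left-factoring transforms A → αβ₁ | αβ₂ into A → αA' and A' → β₁ | β₂
(α is the longest common prefix among the alternatives). Repeat until
no nonterminal has two alternatives with a common prefix.

Round 1: E has alternatives sharing prefix 'X ('. Introduce E': E → X ( E'
  Add: E' → E
  Add: E' → ε
  Add: E' → E (

Round 2: E' has alternatives sharing prefix 'E'. Introduce E'': E' → E E''
  Add: E'' → ε
  Add: E'' → (

Round 3: L has alternatives sharing prefix 'b'. Introduce L': L → b L'
  Add: L' → g
  Add: L' → (

No remaining common prefixes — done.

Resulting grammar:
E → X ( E'
E' → E E''
E'' → ε
E'' → (
E' → ε
X → L b
L → b L'
L' → g
L' → (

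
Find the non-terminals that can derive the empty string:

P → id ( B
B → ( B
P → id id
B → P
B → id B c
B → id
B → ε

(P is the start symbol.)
A non-terminal is nullable if it can derive ε (the empty string): either it has an ε-production, or it has a production whose right-hand side consists entirely of nullable non-terminals.

ε-productions: B → ε
So B is immediately nullable.
No further non-terminal can be added: every production for the remaining non-terminals contains a terminal or a non-nullable non-terminal.
Nullable = { 'B' }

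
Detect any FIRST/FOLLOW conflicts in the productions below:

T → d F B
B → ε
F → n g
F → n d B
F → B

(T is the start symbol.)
A FIRST/FOLLOW conflict occurs when a non-terminal N has a nullable alternative N → β (β ⇒* ε) and another alternative N → α with FIRST(α) ∩ FOLLOW(N) ≠ ∅: on such a lookahead the parser cannot decide between expanding α and letting N vanish via β.

Nullable non-terminals: B, F.
FIRST sets used below: FIRST(B) = { ε }
B has a nullable alternative but only one production, so nothing to check.

F: nullable alternative(s) F → B; FOLLOW(F) = { $ }
  F → n g: FIRST \ {ε} = { 'n' } — disjoint from FOLLOW(F)
  F → n d B: FIRST \ {ε} = { 'n' } — disjoint from FOLLOW(F)
  F → B: FIRST \ {ε} = { } — this is the only nullable alternative, skip

T has no nullable alternative, so no FIRST/FOLLOW check is needed there.

No FIRST/FOLLOW conflicts found.

Answer: No FIRST/FOLLOW conflicts.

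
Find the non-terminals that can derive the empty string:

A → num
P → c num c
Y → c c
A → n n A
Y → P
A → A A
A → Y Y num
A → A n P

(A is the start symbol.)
There are no ε-productions, so no non-terminal can derive ε.
No non-terminals are nullable.

Answer: None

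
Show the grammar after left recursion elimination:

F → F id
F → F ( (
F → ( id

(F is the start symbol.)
F is directly left-recursive. The standard transformation for
  A → A α₁ | ... | A α_m | β₁ | ... | β_n
is
  A  → β₁ A' | ... | β_n A'
  A' → α₁ A' | ... | α_m A' | ε

F → ( id becomes F → ( id F'
F → F id becomes F' → id F'
F → F ( ( becomes F' → ( ( F'
Add F' → ε

Resulting grammar:
F → ( id F'
F' → id F'
F' → ( ( F'
F' → ε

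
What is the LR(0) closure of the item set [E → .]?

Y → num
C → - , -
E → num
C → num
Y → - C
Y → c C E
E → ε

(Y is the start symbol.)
{ [E → .] }

To compute CLOSURE, for each item [A → α.Bβ] where B is a non-terminal, add [B → .γ] for all productions B → γ; repeat for the newly added items until nothing changes.

Start with: [E → .]
The dot is at the end, so nothing is added.

CLOSURE = { [E → .] }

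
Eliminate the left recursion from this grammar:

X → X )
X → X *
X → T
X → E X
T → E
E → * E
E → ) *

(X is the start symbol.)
X → T X'
X → E X X'
X' → ) X'
X' → * X'
X' → ε
T → E
E → * E
E → ) *

X is directly left-recursive. The standard transformation for
  A → A α₁ | ... | A α_m | β₁ | ... | β_n
is
  A  → β₁ A' | ... | β_n A'
  A' → α₁ A' | ... | α_m A' | ε

X → T becomes X → T X'
X → E X becomes X → E X X'
X → X ) becomes X' → ) X'
X → X * becomes X' → * X'
Add X' → ε

Productions for other non-terminals are unchanged:
  T → E
  E → * E
  E → ) *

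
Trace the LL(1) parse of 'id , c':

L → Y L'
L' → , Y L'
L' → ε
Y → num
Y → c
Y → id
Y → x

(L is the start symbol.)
Stack is shown with the top on the left.

Stack     Input     Action
--------------------------
L $       id , c $  output L → Y L'
Y L' $    id , c $  output Y → id
id L' $   id , c $  match 'id'
L' $      , c $     output L' → , Y L'
, Y L' $  , c $     match ','
Y L' $    c $       output Y → c
c L' $    c $       match 'c'
L' $      $         output L' → ε
$         $         accept

The string is accepted.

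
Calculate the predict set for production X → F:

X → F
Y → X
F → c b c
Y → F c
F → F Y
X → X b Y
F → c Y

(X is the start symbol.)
PREDICT(X → F) = (FIRST(RHS) \ {ε}) ∪ (FOLLOW(X) if ε ∈ FIRST(RHS), i.e. RHS ⇒* ε)
FIRST(F) = { 'c' }
FIRST(F) = { 'c' }
ε ∉ FIRST(F), so FOLLOW(X) is not added.
PREDICT(X → F) = { 'c' }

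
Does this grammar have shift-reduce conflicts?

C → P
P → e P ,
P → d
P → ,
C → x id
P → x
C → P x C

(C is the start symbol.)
Yes — I3: [C → P .] vs [C → P . x C]; I6: [P → x .] vs [C → x . id]

A shift-reduce conflict occurs when an LR(0) state has both:
  - a complete (reduce) item [A → α .] (dot at the end), and
  - a shift item [B → β . c γ] (dot before a terminal).

Augment with C' → C and build the canonical LR(0) collection (I0 = CLOSURE({[C' → . C]}), then GOTO on every symbol after a dot until no new states appear). It has 13 states:
  I0: { [C → . P x C], [C → . P], [C → . x id], [C' → . C], [P → . ,], [P → . d], [P → . e P ,], [P → . x] }  — shift
  I1: { [P → , .] }  — reduce
  I2: { [C' → C .] }  — accept
  I3: { [C → P . x C], [C → P .] }  — shift, reduce
  I4: { [P → d .] }  — reduce
  I5: { [P → . ,], [P → . d], [P → . e P ,], [P → . x], [P → e . P ,] }  — shift
  I6: { [C → x . id], [P → x .] }  — shift, reduce
  I7: { [C → x id .] }  — reduce
  I8: { [P → e P . ,] }  — shift
  I9: { [P → x .] }  — reduce
  I10: { [P → e P , .] }  — reduce
  I11: { [C → . P x C], [C → . P], [C → . x id], [C → P x . C], [P → . ,], [P → . d], [P → . e P ,], [P → . x] }  — shift
  I12: { [C → P x C .] }  — reduce

I3 contains reduce item [C → P .] and shift item [C → P . x C] — shift-reduce conflict.
I6 contains reduce item [P → x .] and shift item [C → x . id] — shift-reduce conflict.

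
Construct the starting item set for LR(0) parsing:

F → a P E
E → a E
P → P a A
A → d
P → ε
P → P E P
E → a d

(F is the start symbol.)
{ [F → . a P E], [F' → . F] }

First, augment the grammar with F' → F
I₀ = CLOSURE({ [F' → . F] }):
  [F' → . F] has the dot before F: add [F → . a P E]
No further items can be added.

I₀ = { [F → . a P E], [F' → . F] }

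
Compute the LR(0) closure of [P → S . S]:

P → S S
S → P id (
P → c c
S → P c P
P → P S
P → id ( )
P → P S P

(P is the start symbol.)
Start with: [P → S . S]
  [P → S . S] has the dot before S: add [S → . P id (], [S → . P c P]
  [S → . P id (] has the dot before P: add [P → . S S], [P → . c c], [P → . P S], [P → . id ( )], [P → . P S P]
No further items can be added.

CLOSURE = { [P → . P S P], [P → . P S], [P → . S S], [P → . c c], [P → . id ( )], [P → S . S], [S → . P c P], [S → . P id (] }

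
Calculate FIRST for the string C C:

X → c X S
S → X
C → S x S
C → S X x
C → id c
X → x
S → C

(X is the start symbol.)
{ 'c', 'id', 'x' }

FIRST sets of the non-terminals involved (from the grammar, by fixed-point iteration):
  FIRST(C) = { 'c', 'id', 'x' }

To compute FIRST(C C), process the symbols left to right:
Symbol C is a non-terminal. Add FIRST(C) \ {ε} = { 'c', 'id', 'x' }
C is not nullable (ε ∉ FIRST(C)), so stop here.
FIRST(C C) = { 'c', 'id', 'x' }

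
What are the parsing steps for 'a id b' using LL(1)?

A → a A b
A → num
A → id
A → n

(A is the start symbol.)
Stack is shown with the top on the left.

Stack    Input     Action
-------------------------
A $      a id b $  output A → a A b
a A b $  a id b $  match 'a'
A b $    id b $    output A → id
id b $   id b $    match 'id'
b $      b $       match 'b'
$        $         accept

The string is accepted.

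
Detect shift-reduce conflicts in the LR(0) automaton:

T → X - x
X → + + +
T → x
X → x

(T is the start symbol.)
No shift-reduce conflicts

A shift-reduce conflict occurs when an LR(0) state has both:
  - a complete (reduce) item [A → α .] (dot at the end), and
  - a shift item [B → β . c γ] (dot before a terminal).

Augment with T' → T and build the canonical LR(0) collection (I0 = CLOSURE({[T' → . T]}), then GOTO on every symbol after a dot until no new states appear). It has 9 states:
  I0: { [T → . X - x], [T → . x], [T' → . T], [X → . + + +], [X → . x] }  — shift
  I1: { [X → + . + +] }  — shift
  I2: { [T' → T .] }  — accept
  I3: { [T → X . - x] }  — shift
  I4: { [T → x .], [X → x .] }  — 2 reduces
  I5: { [T → X - . x] }  — shift
  I6: { [T → X - x .] }  — reduce
  I7: { [X → + + . +] }  — shift
  I8: { [X → + + + .] }  — reduce

No state contains both a complete item and a shift item.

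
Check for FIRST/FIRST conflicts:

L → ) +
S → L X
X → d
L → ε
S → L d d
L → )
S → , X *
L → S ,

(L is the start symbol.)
A FIRST/FIRST conflict occurs when two productions N → α and N → β for the same non-terminal have FIRST(α) ∩ FIRST(β) ≠ ∅ (with ε ∈ FIRST of a nullable right-hand side, so two nullable alternatives also conflict).

FIRST sets of the non-terminals at (or reachable through a nullable prefix from) the front of some alternative:
  FIRST(S) = { ')', ',', 'd' }
  FIRST(L) = { ')', ',', 'd', ε }
  FIRST(X) = { 'd' }

Productions for L:
  L → ) +: FIRST = { ')' }
  L → ε: FIRST = { ε }
  L → ): FIRST = { ')' }
  L → S ,: FIRST = { ')', ',', 'd' }
Productions for S:
  S → L X: FIRST = { ')', ',', 'd' }
  S → L d d: FIRST = { ')', ',', 'd' }
  S → , X *: FIRST = { ',' }
X has only one production, so no FIRST/FIRST conflict is possible there.

Conflict for L: L → ) + and L → )
  Overlap: { ')' }
Conflict for L: L → ) + and L → S ,
  Overlap: { ')' }
Conflict for L: L → ) and L → S ,
  Overlap: { ')' }
Conflict for S: S → L X and S → L d d
  Overlap: { ')', ',', 'd' }
Conflict for S: S → L X and S → , X *
  Overlap: { ',' }
Conflict for S: S → L d d and S → , X *
  Overlap: { ',' }

Answer: Yes. L → ')' '+' / L → ')' on { ')' }; L → ')' '+' / L → S ',' on { ')' }; L → ')' / L → S ',' on { ')' }; S → L X / S → L d d on { ')', ',', 'd' }; S → L X / S → ',' X '*' on { ',' }; S → L d d / S → ',' X '*' on { ',' }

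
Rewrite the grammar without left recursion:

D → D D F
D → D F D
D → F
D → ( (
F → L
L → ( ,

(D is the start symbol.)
D is directly left-recursive. The standard transformation for
  A → A α₁ | ... | A α_m | β₁ | ... | β_n
is
  A  → β₁ A' | ... | β_n A'
  A' → α₁ A' | ... | α_m A' | ε

D → F becomes D → F D'
D → ( ( becomes D → ( ( D'
D → D D F becomes D' → D F D'
D → D F D becomes D' → F D D'
Add D' → ε

Productions for other non-terminals are unchanged:
  F → L
  L → ( ,

Resulting grammar:
D → F D'
D → ( ( D'
D' → D F D'
D' → F D D'
D' → ε
F → L
L → ( ,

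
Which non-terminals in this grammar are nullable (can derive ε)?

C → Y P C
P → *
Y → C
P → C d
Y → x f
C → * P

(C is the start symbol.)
None

A non-terminal is nullable if it can derive ε (the empty string): either it has an ε-production, or it has a production whose right-hand side consists entirely of nullable non-terminals.

There are no ε-productions, so no non-terminal can derive ε.
No non-terminals are nullable.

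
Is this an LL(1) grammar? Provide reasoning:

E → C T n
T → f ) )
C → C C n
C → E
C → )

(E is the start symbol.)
No. Predict set conflict for C: { ')' }

A grammar is LL(1) if for each non-terminal N with multiple productions, the predict sets of those productions are pairwise disjoint, where PREDICT(N → α) = (FIRST(α) \ {ε}) ∪ (FOLLOW(N) if α ⇒* ε).

Relevant sets:
  FIRST(C) = { ')' }
  FIRST(E) = { ')' }

For C:
  PREDICT(C → C C n) = { ')' }
  PREDICT(C → E) = { ')' }
  PREDICT(C → ')') = { ')' }
E, T have a single production, so nothing to check there.

Conflict found: Predict set conflict for C: { ')' }
The grammar is NOT LL(1).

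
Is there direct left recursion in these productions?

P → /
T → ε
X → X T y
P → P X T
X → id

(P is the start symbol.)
P → /: starts with '/'
T → ε: starts with ε
X → X T y: LEFT RECURSIVE (starts with X)
P → P X T: LEFT RECURSIVE (starts with P)
X → id: starts with id

The grammar has direct left recursion on: X, P.

Answer: Yes, X, P are left-recursive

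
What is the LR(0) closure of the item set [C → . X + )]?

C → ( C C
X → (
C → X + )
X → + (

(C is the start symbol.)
Start with: [C → . X + )]
  [C → . X + )] has the dot before X: add [X → . (], [X → . + (]
No further items can be added.

CLOSURE = { [C → . X + )], [X → . (], [X → . + (] }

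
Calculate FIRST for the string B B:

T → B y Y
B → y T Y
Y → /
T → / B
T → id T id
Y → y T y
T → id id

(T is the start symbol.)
{ 'y' }

FIRST sets of the non-terminals involved (from the grammar, by fixed-point iteration):
  FIRST(B) = { 'y' }

To compute FIRST(B B), process the symbols left to right:
Symbol B is a non-terminal. Add FIRST(B) \ {ε} = { 'y' }
B is not nullable (ε ∉ FIRST(B)), so stop here.
FIRST(B B) = { 'y' }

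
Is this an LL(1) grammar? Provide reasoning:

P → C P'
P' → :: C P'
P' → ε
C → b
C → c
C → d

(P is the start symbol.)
Yes, the grammar is LL(1).

Relevant sets:
  FOLLOW(P') = { $ }

For P':
  PREDICT(P' → :: C P') = { '::' }
  PREDICT(P' → ε) = { $ }
For C:
  PREDICT(C → b) = { 'b' }
  PREDICT(C → c) = { 'c' }
  PREDICT(C → d) = { 'd' }
P has a single production, so nothing to check there.

All predict sets are disjoint. The grammar IS LL(1).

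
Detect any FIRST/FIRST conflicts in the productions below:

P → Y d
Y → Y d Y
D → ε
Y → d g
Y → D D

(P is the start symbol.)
Yes. Y → Y d Y / Y → d g on { 'd' }

A FIRST/FIRST conflict occurs when two productions N → α and N → β for the same non-terminal have FIRST(α) ∩ FIRST(β) ≠ ∅ (with ε ∈ FIRST of a nullable right-hand side, so two nullable alternatives also conflict).

FIRST sets of the non-terminals at (or reachable through a nullable prefix from) the front of some alternative:
  FIRST(Y) = { 'd', ε }
  FIRST(D) = { ε }

Productions for Y:
  Y → Y d Y: FIRST = { 'd' }
  Y → d g: FIRST = { 'd' }
  Y → D D: FIRST = { ε }
P, D have only one production, so no FIRST/FIRST conflict is possible there.

Conflict for Y: Y → Y d Y and Y → d g
  Overlap: { 'd' }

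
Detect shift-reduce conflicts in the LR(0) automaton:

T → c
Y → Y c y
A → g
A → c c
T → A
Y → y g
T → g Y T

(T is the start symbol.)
A shift-reduce conflict occurs when an LR(0) state has both:
  - a complete (reduce) item [A → α .] (dot at the end), and
  - a shift item [B → β . c γ] (dot before a terminal).

Augment with T' → T and build the canonical LR(0) collection (I0 = CLOSURE({[T' → . T]}), then GOTO on every symbol after a dot until no new states appear). It has 12 states:
  I0: { [A → . c c], [A → . g], [T → . A], [T → . c], [T → . g Y T], [T' → . T] }  — shift
  I1: { [T → A .] }  — reduce
  I2: { [T' → T .] }  — accept
  I3: { [A → c . c], [T → c .] }  — shift, reduce
  I4: { [A → g .], [T → g . Y T], [Y → . Y c y], [Y → . y g] }  — shift, reduce
  I5: { [A → . c c], [A → . g], [T → . A], [T → . c], [T → . g Y T], [T → g Y . T], [Y → Y . c y] }  — shift
  I6: { [Y → y . g] }  — shift
  I7: { [Y → y g .] }  — reduce
  I8: { [T → g Y T .] }  — reduce
  I9: { [A → c . c], [T → c .], [Y → Y c . y] }  — shift, reduce
  I10: { [A → c c .] }  — reduce
  I11: { [Y → Y c y .] }  — reduce

I3 contains reduce item [T → c .] and shift item [A → c . c] — shift-reduce conflict.
I4 contains reduce item [A → g .] and shift item [Y → . y g] — shift-reduce conflict.
I9 contains reduce item [T → c .] and shift items [A → c . c], [Y → Y c . y] — shift-reduce conflict.

Answer: Yes — I3: [T → c .] vs [A → c . c]; I4: [A → g .] vs [Y → . y g]; I9: [T → c .] vs [A → c . c]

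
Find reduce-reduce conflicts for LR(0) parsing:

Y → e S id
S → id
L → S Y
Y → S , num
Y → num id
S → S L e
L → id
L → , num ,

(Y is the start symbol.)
A reduce-reduce conflict occurs when an LR(0) state has two complete items [A → α .] and [B → β .] — both call for a reduction, and with no lookahead the parser cannot choose between them.

Augment with Y' → Y and build the canonical LR(0) collection (I0 = CLOSURE({[Y' → . Y]}), then GOTO on every symbol after a dot until no new states appear). It has 20 states:
  I0: { [S → . S L e], [S → . id], [Y → . S , num], [Y → . e S id], [Y → . num id], [Y' → . Y] }  — shift
  I1: { [L → . , num ,], [L → . S Y], [L → . id], [S → . S L e], [S → . id], [S → S . L e], [Y → S . , num] }  — shift
  I2: { [Y' → Y .] }  — accept
  I3: { [S → . S L e], [S → . id], [Y → e . S id] }  — shift
  I4: { [S → id .] }  — reduce
  I5: { [Y → num . id] }  — shift
  I6: { [Y → num id .] }  — reduce
  I7: { [L → . , num ,], [L → . S Y], [L → . id], [S → . S L e], [S → . id], [S → S . L e], [Y → e S . id] }  — shift
  I8: { [L → , . num ,] }  — shift
  I9: { [S → S L . e] }  — shift
  I10: { [L → . , num ,], [L → . S Y], [L → . id], [L → S . Y], [S → . S L e], [S → . id], [S → S . L e], [Y → . S , num], [Y → . e S id], [Y → . num id] }  — shift
  I11: { [L → id .], [S → id .], [Y → e S id .] }  — 3 reduces
  I12: { [L → . , num ,], [L → . S Y], [L → . id], [L → S . Y], [S → . S L e], [S → . id], [S → S . L e], [Y → . S , num], [Y → . e S id], [Y → . num id], [Y → S . , num] }  — shift
  I13: { [L → S Y .] }  — reduce
  I14: { [L → id .], [S → id .] }  — 2 reduces
  I15: { [L → , . num ,], [Y → S , . num] }  — shift
  I16: { [L → , num . ,], [Y → S , num .] }  — shift, reduce
  I17: { [L → , num , .] }  — reduce
  I18: { [S → S L e .] }  — reduce
  I19: { [L → , num . ,] }  — shift

I11 contains complete items [L → id .], [S → id .], [Y → e S id .] — reduce-reduce conflict.
I14 contains complete items [L → id .], [S → id .] — reduce-reduce conflict.

Answer: Yes — I11: [L → id .] vs [S → id .]; I14: [L → id .] vs [S → id .]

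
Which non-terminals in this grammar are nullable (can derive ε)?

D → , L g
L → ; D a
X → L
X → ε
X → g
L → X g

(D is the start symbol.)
{ 'X' }

A non-terminal is nullable if it can derive ε (the empty string): either it has an ε-production, or it has a production whose right-hand side consists entirely of nullable non-terminals.

ε-productions: X → ε
So X is immediately nullable.
No further non-terminal can be added: every production for the remaining non-terminals contains a terminal or a non-nullable non-terminal.
Nullable = { 'X' }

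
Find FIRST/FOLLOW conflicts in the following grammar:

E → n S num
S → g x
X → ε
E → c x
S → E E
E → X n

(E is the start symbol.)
Nullable non-terminals: X.
X has a nullable alternative but only one production, so nothing to check.

E, S have no nullable alternative, so no FIRST/FOLLOW check is needed there.

No FIRST/FOLLOW conflicts found.

Answer: No FIRST/FOLLOW conflicts.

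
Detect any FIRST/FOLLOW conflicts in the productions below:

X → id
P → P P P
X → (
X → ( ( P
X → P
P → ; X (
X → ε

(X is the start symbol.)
Yes. X → '(' with FOLLOW(X) on { '(' }; X → '(' '(' P with FOLLOW(X) on { '(' }

A FIRST/FOLLOW conflict occurs when a non-terminal N has a nullable alternative N → β (β ⇒* ε) and another alternative N → α with FIRST(α) ∩ FOLLOW(N) ≠ ∅: on such a lookahead the parser cannot decide between expanding α and letting N vanish via β.

Nullable non-terminals: X.
FIRST sets used below: FIRST(P) = { ';' }

X: nullable alternative(s) X → ε; FOLLOW(X) = { $, '(' }
  X → id: FIRST \ {ε} = { 'id' } — disjoint from FOLLOW(X)
  X → (: FIRST \ {ε} = { '(' } — overlaps FOLLOW(X) on { '(' }: CONFLICT
  X → ( ( P: FIRST \ {ε} = { '(' } — overlaps FOLLOW(X) on { '(' }: CONFLICT
  X → P: FIRST \ {ε} = { ';' } — disjoint from FOLLOW(X)
  X → ε: FIRST \ {ε} = { } — this is the only nullable alternative, skip

P has no nullable alternative, so no FIRST/FOLLOW check is needed there.

So the grammar has 2 FIRST/FOLLOW conflicts (marked CONFLICT above).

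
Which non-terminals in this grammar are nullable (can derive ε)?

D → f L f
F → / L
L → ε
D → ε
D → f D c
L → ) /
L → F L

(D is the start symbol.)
{ 'D', 'L' }

ε-productions: L → ε, D → ε
So L, D are immediately nullable.
No further non-terminal can be added: every production for the remaining non-terminals contains a terminal or a non-nullable non-terminal.
Nullable = { 'D', 'L' }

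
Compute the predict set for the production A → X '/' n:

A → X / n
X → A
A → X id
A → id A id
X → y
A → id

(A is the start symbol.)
{ 'id', 'y' }

PREDICT(A → X '/' n) = (FIRST(RHS) \ {ε}) ∪ (FOLLOW(A) if ε ∈ FIRST(RHS), i.e. RHS ⇒* ε)
FIRST(X) = { 'id', 'y' }
FIRST(X '/' n) = { 'id', 'y' }
ε ∉ FIRST(X '/' n), so FOLLOW(A) is not added.
PREDICT(A → X '/' n) = { 'id', 'y' }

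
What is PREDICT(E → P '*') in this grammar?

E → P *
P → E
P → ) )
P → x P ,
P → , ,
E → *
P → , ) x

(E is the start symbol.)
{ ')', '*', ',', 'x' }

PREDICT(E → P '*') = (FIRST(RHS) \ {ε}) ∪ (FOLLOW(E) if ε ∈ FIRST(RHS), i.e. RHS ⇒* ε)
FIRST(P) = { ')', '*', ',', 'x' }
FIRST(P '*') = { ')', '*', ',', 'x' }
ε ∉ FIRST(P '*'), so FOLLOW(E) is not added.
PREDICT(E → P '*') = { ')', '*', ',', 'x' }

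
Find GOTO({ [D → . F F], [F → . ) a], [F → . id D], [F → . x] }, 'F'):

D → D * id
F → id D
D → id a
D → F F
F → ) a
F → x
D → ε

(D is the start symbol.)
{ [D → F . F], [F → . ) a], [F → . id D], [F → . x] }

GOTO(I, 'F') = CLOSURE({ [A → αX.β] : [A → α.Xβ] ∈ I, X = 'F' })

Items with dot before 'F', with the dot advanced:
  [D → . F F] → [D → F . F]
Closure of the advanced items:
  [D → F . F] has the dot before F: add [F → . id D], [F → . ) a], [F → . x]

GOTO = { [D → F . F], [F → . ) a], [F → . id D], [F → . x] }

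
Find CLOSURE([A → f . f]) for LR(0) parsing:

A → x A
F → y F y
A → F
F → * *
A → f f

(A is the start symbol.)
{ [A → f . f] }

Start with: [A → f . f]
The dot precedes the terminal f, so nothing is added.

CLOSURE = { [A → f . f] }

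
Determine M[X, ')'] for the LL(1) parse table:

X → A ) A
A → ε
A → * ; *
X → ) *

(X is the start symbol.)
X → A ) A, X → ) *

To find M[X, ')'], we find productions for X where ')' is in the predict set (PREDICT(N → α) = (FIRST(α) \ {ε}) ∪ (FOLLOW(N) if α ⇒* ε)).

Relevant sets:
  FIRST(A) = { '*', ε }

X → A ) A: PREDICT = { ')', '*' }
  ')' is in predict set, so this production goes in M[X, ')']
X → ) *: PREDICT = { ')' }
  ')' is in predict set, so this production goes in M[X, ')']

M[X, ')'] = X → A ) A, X → ) *  (a multiply-defined cell — the grammar is not LL(1))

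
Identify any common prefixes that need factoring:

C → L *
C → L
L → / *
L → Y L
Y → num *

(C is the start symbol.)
Left-factoring is needed when two productions for the same non-terminal
share a common prefix on the right-hand side.

Productions for C:
  C → L *
  C → L
Productions for L:
  L → / *
  L → Y L

Found common prefix 'L' in productions for C

Answer: Yes, C has productions with common prefix 'L'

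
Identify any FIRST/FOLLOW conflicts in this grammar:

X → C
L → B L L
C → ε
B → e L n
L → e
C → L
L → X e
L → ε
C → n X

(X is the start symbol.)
Nullable non-terminals: C, L, X.
FIRST sets used below: FIRST(L) = { 'e', 'n', ε }, FIRST(B) = { 'e' }, FIRST(X) = { 'e', 'n', ε }

C: nullable alternative(s) C → ε, C → L; FOLLOW(C) = { $, 'e' }
  C → ε: FIRST \ {ε} = { } — disjoint from FOLLOW(C)
  C → L: FIRST \ {ε} = { 'e', 'n' } — overlaps FOLLOW(C) on { 'e' }: CONFLICT
  C → n X: FIRST \ {ε} = { 'n' } — disjoint from FOLLOW(C)

L: nullable alternative(s) L → ε; FOLLOW(L) = { $, 'e', 'n' }
  L → B L L: FIRST \ {ε} = { 'e' } — overlaps FOLLOW(L) on { 'e' }: CONFLICT
  L → e: FIRST \ {ε} = { 'e' } — overlaps FOLLOW(L) on { 'e' }: CONFLICT
  L → X e: FIRST \ {ε} = { 'e', 'n' } — overlaps FOLLOW(L) on { 'e', 'n' }: CONFLICT
  L → ε: FIRST \ {ε} = { } — this is the only nullable alternative, skip
X has a nullable alternative but only one production, so nothing to check.

B has no nullable alternative, so no FIRST/FOLLOW check is needed there.

So the grammar has 4 FIRST/FOLLOW conflicts (marked CONFLICT above).

Answer: Yes. L → B L L with FOLLOW(L) on { 'e' }; L → e with FOLLOW(L) on { 'e' }; L → X e with FOLLOW(L) on { 'e', 'n' }; C → L with FOLLOW(C) on { 'e' }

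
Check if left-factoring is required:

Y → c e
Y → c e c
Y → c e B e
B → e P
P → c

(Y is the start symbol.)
Yes, Y has productions with common prefix 'c e'

Left-factoring is needed when two productions for the same non-terminal
share a common prefix on the right-hand side.

Productions for Y:
  Y → c e
  Y → c e c
  Y → c e B e

Found common prefix 'c e' in productions for Y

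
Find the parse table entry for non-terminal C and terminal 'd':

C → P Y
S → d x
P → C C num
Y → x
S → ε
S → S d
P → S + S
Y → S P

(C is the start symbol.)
To find M[C, 'd'], we find productions for C where 'd' is in the predict set (PREDICT(N → α) = (FIRST(α) \ {ε}) ∪ (FOLLOW(N) if α ⇒* ε)).

Relevant sets:
  FIRST(P) = { '+', 'd' }

C → P Y: PREDICT = { '+', 'd' }
  'd' is in predict set, so this production goes in M[C, 'd']

M[C, 'd'] = C → P Y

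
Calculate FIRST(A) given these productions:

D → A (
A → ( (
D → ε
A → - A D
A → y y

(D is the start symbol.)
To compute FIRST(A), examine every production with A on the left-hand side, reading each right-hand side left to right until a non-nullable symbol is reached.

From A → ( (:
  - '(' is a terminal: add '(' and stop
From A → - A D:
  - '-' is a terminal: add '-' and stop
From A → y y:
  - y is a terminal: add 'y' and stop

Collecting: FIRST(A) = { '(', '-', 'y' }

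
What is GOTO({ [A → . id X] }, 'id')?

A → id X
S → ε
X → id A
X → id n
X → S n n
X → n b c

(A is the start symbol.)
GOTO(I, 'id') = CLOSURE({ [A → αX.β] : [A → α.Xβ] ∈ I, X = 'id' })

Items with dot before 'id', with the dot advanced:
  [A → . id X] → [A → id . X]
Closure of the advanced items:
  [A → id . X] has the dot before X: add [X → . id A], [X → . id n], [X → . S n n], [X → . n b c]
  [X → . S n n] has the dot before S: add [S → .]

GOTO = { [A → id . X], [S → .], [X → . S n n], [X → . id A], [X → . id n], [X → . n b c] }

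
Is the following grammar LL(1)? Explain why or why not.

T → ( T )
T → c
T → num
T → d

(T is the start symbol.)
A grammar is LL(1) if for each non-terminal N with multiple productions, the predict sets of those productions are pairwise disjoint, where PREDICT(N → α) = (FIRST(α) \ {ε}) ∪ (FOLLOW(N) if α ⇒* ε).

For T:
  PREDICT(T → '(' T ')') = { '(' }
  PREDICT(T → c) = { 'c' }
  PREDICT(T → num) = { 'num' }
  PREDICT(T → d) = { 'd' }

All predict sets are disjoint. The grammar IS LL(1).

Answer: Yes, the grammar is LL(1).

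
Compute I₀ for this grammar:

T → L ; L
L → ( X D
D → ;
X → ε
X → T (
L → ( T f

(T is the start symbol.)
{ [L → . ( T f], [L → . ( X D], [T → . L ; L], [T' → . T] }

First, augment the grammar with T' → T
I₀ = CLOSURE({ [T' → . T] }):
  [T' → . T] has the dot before T: add [T → . L ; L]
  [T → . L ; L] has the dot before L: add [L → . ( X D], [L → . ( T f]
No further items can be added.

I₀ = { [L → . ( T f], [L → . ( X D], [T → . L ; L], [T' → . T] }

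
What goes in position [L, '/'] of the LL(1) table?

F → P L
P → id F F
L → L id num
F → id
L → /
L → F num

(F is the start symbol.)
L → L id num, L → /

To find M[L, '/'], we find productions for L where '/' is in the predict set (PREDICT(N → α) = (FIRST(α) \ {ε}) ∪ (FOLLOW(N) if α ⇒* ε)).

Relevant sets:
  FIRST(L) = { '/', 'id' }
  FIRST(F) = { 'id' }

L → L id num: PREDICT = { '/', 'id' }
  '/' is in predict set, so this production goes in M[L, '/']
L → /: PREDICT = { '/' }
  '/' is in predict set, so this production goes in M[L, '/']
L → F num: PREDICT = { 'id' }

M[L, '/'] = L → L id num, L → /  (a multiply-defined cell — the grammar is not LL(1))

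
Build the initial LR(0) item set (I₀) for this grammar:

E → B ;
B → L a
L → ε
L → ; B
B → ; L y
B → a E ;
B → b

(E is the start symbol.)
First, augment the grammar with E' → E
I₀ = CLOSURE({ [E' → . E] }):
  [E' → . E] has the dot before E: add [E → . B ;]
  [E → . B ;] has the dot before B: add [B → . L a], [B → . ; L y], [B → . a E ;], [B → . b]
  [B → . L a] has the dot before L: add [L → .], [L → . ; B]
No further items can be added.

I₀ = { [B → . ; L y], [B → . L a], [B → . a E ;], [B → . b], [E → . B ;], [E' → . E], [L → . ; B], [L → .] }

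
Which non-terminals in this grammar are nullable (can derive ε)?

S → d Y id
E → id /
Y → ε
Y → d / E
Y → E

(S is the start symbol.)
ε-productions: Y → ε
So Y is immediately nullable.
No further non-terminal can be added: every production for the remaining non-terminals contains a terminal or a non-nullable non-terminal.
Nullable = { 'Y' }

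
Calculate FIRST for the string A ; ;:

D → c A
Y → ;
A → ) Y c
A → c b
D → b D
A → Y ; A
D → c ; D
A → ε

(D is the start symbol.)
{ ')', ';', 'c' }

FIRST sets of the non-terminals involved (from the grammar, by fixed-point iteration):
  FIRST(A) = { ')', ';', 'c', ε }

To compute FIRST(A ; ;), process the symbols left to right:
Symbol A is a non-terminal. Add FIRST(A) \ {ε} = { ')', ';', 'c' }
A is nullable (ε ∈ FIRST(A)), continue to the next symbol.
Symbol ; is a terminal. Add ';' and stop.
FIRST(A ; ;) = { ')', ';', 'c' }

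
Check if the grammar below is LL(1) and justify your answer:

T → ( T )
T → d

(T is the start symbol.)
A grammar is LL(1) if for each non-terminal N with multiple productions, the predict sets of those productions are pairwise disjoint, where PREDICT(N → α) = (FIRST(α) \ {ε}) ∪ (FOLLOW(N) if α ⇒* ε).

For T:
  PREDICT(T → '(' T ')') = { '(' }
  PREDICT(T → d) = { 'd' }

All predict sets are disjoint. The grammar IS LL(1).

Answer: Yes, the grammar is LL(1).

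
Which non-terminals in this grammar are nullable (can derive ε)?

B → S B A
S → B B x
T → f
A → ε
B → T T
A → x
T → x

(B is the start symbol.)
{ 'A' }

A non-terminal is nullable if it can derive ε (the empty string): either it has an ε-production, or it has a production whose right-hand side consists entirely of nullable non-terminals.

ε-productions: A → ε
So A is immediately nullable.
No further non-terminal can be added: every production for the remaining non-terminals contains a terminal or a non-nullable non-terminal.
Nullable = { 'A' }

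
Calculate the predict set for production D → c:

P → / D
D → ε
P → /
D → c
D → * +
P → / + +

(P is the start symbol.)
{ 'c' }

PREDICT(D → c) = (FIRST(RHS) \ {ε}) ∪ (FOLLOW(D) if ε ∈ FIRST(RHS), i.e. RHS ⇒* ε)
FIRST(c) = { 'c' }
ε ∉ FIRST(c), so FOLLOW(D) is not added.
PREDICT(D → c) = { 'c' }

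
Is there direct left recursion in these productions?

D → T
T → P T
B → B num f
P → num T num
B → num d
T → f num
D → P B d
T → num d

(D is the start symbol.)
Direct left recursion occurs when N → N α for some non-terminal N (the right-hand side begins with the left-hand side itself).

D → T: starts with T
T → P T: starts with P
B → B num f: LEFT RECURSIVE (starts with B)
P → num T num: starts with num
B → num d: starts with num
T → f num: starts with f
D → P B d: starts with P
T → num d: starts with num

The grammar has direct left recursion on: B.

Answer: Yes, B is left-recursive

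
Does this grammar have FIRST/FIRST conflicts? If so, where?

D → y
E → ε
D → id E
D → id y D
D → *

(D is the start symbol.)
Productions for D:
  D → y: FIRST = { 'y' }
  D → id E: FIRST = { 'id' }
  D → id y D: FIRST = { 'id' }
  D → *: FIRST = { '*' }
E has only one production, so no FIRST/FIRST conflict is possible there.

Conflict for D: D → id E and D → id y D
  Overlap: { 'id' }

Answer: Yes. D → id E / D → id y D on { 'id' }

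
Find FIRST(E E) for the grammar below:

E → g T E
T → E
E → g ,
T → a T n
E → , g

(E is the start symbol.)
{ ',', 'g' }

FIRST sets of the non-terminals involved (from the grammar, by fixed-point iteration):
  FIRST(E) = { ',', 'g' }

To compute FIRST(E E), process the symbols left to right:
Symbol E is a non-terminal. Add FIRST(E) \ {ε} = { ',', 'g' }
E is not nullable (ε ∉ FIRST(E)), so stop here.
FIRST(E E) = { ',', 'g' }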